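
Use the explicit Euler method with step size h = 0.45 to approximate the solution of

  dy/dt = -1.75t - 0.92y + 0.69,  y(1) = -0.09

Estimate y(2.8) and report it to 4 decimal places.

Euler: y_{n+1} = y_n + h·f(t_n, y_n).
t=1.000000, y=-0.090000: f=-0.977200 → y ← -0.090000 + 0.45·(-0.977200) = -0.529740
t=1.450000, y=-0.529740: f=-1.360139 → y ← -0.529740 + 0.45·(-1.360139) = -1.141803
t=1.900000, y=-1.141803: f=-1.584542 → y ← -1.141803 + 0.45·(-1.584542) = -1.854846
t=2.350000, y=-1.854846: f=-1.716041 → y ← -1.854846 + 0.45·(-1.716041) = -2.627065
y(2.8) ≈ -2.6271

-2.6271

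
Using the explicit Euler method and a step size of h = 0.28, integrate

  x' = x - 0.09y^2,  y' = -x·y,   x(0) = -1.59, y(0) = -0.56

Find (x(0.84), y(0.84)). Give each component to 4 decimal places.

-3.4093, -2.2098

Euler on (x,y): x_{n+1} = x_n + h·x', y_{n+1} = y_n + h·y'.
0.000000: (-1.590000, -0.560000); f=(-1.618224, -0.890400) → (-2.043103, -0.809312)
0.280000: (-2.043103, -0.809312); f=(-2.102051, -1.653508) → (-2.631677, -1.272294)
0.560000: (-2.631677, -1.272294); f=(-2.777363, -3.348267) → (-3.409339, -2.209809)
(x(0.84), y(0.84)) ≈ (-3.4093, -2.2098)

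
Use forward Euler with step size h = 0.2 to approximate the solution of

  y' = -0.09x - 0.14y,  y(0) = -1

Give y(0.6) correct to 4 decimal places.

-0.9290

Euler: y_{n+1} = y_n + h·f(x_n, y_n).
x=0.000000, y=-1.000000: f=0.140000 → y ← -1.000000 + 0.2·0.140000 = -0.972000
x=0.200000, y=-0.972000: f=0.118080 → y ← -0.972000 + 0.2·0.118080 = -0.948384
x=0.400000, y=-0.948384: f=0.096774 → y ← -0.948384 + 0.2·0.096774 = -0.929029
y(0.6) ≈ -0.9290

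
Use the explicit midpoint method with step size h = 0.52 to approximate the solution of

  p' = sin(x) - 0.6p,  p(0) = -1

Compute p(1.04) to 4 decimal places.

-0.1188

Midpoint: k1 = f(x_n, p_n); k2 = f(x_n + h/2, p_n + (h/2)·k1); p_{n+1} = p_n + h·k2.
x=0.000000, p=-1.000000:
  k1 = f(0.000000, -1.000000) = 0.600000
  k2 = f(0.260000, -0.844000) = 0.763481
  p ← -1.000000 + 0.52·0.763481 = -0.602990
x=0.520000, p=-0.602990:
  k1 = f(0.520000, -0.602990) = 0.858674
  k2 = f(0.780000, -0.379735) = 0.931120
  p ← -0.602990 + 0.52·0.931120 = -0.118808
p(1.04) ≈ -0.1188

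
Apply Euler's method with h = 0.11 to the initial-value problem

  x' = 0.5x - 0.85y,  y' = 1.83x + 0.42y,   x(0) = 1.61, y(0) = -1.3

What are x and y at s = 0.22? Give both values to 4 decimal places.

Euler on (x,y): x_{n+1} = x_n + h·x', y_{n+1} = y_n + h·y'.
0.000000: (1.610000, -1.300000); f=(1.910000, 2.400300) → (1.820100, -1.035967)
0.110000: (1.820100, -1.035967); f=(1.790622, 2.895677) → (2.017068, -0.717443)
(x(0.22), y(0.22)) ≈ (2.0171, -0.7174)

2.0171, -0.7174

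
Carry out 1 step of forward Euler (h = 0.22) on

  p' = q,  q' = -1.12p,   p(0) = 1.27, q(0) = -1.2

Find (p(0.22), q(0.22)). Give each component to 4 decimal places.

1.0060, -1.5129

Euler on (p,q): p_{n+1} = p_n + h·p', q_{n+1} = q_n + h·q'.
0.000000: (1.270000, -1.200000); f=(-1.200000, -1.422400) → (1.006000, -1.512928)
(p(0.22), q(0.22)) ≈ (1.0060, -1.5129)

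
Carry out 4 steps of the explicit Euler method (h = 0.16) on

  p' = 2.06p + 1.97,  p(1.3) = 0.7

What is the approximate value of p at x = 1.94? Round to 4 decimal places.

Euler: p_{n+1} = p_n + h·f(x_n, p_n).
x=1.300000, p=0.700000: f=3.412000 → p ← 0.700000 + 0.16·3.412000 = 1.245920
x=1.460000, p=1.245920: f=4.536595 → p ← 1.245920 + 0.16·4.536595 = 1.971775
x=1.620000, p=1.971775: f=6.031857 → p ← 1.971775 + 0.16·6.031857 = 2.936872
x=1.780000, p=2.936872: f=8.019957 → p ← 2.936872 + 0.16·8.019957 = 4.220065
p(1.94) ≈ 4.2201

4.2201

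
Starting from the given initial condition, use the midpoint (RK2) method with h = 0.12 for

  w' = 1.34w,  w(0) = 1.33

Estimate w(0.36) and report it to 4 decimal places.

2.1506

Midpoint: k1 = f(t_n, w_n); k2 = f(t_n + h/2, w_n + (h/2)·k1); w_{n+1} = w_n + h·k2.
t=0.000000, w=1.330000:
  k1 = f(0.000000, 1.330000) = 1.782200
  k2 = f(0.060000, 1.436932) = 1.925489
  w ← 1.330000 + 0.12·1.925489 = 1.561059
t=0.120000, w=1.561059:
  k1 = f(0.120000, 1.561059) = 2.091819
  k2 = f(0.180000, 1.686568) = 2.260001
  w ← 1.561059 + 0.12·2.260001 = 1.832259
t=0.240000, w=1.832259:
  k1 = f(0.240000, 1.832259) = 2.455227
  k2 = f(0.300000, 1.979572) = 2.652627
  w ← 1.832259 + 0.12·2.652627 = 2.150574
w(0.36) ≈ 2.1506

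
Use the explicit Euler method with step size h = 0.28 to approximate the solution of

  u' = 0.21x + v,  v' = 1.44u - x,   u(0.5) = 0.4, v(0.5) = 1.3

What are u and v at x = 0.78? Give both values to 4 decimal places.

0.7934, 1.3213

Euler on (u,v): u_{n+1} = u_n + h·u', v_{n+1} = v_n + h·v'.
0.500000: (0.400000, 1.300000); f=(1.405000, 0.076000) → (0.793400, 1.321280)
(u(0.78), v(0.78)) ≈ (0.7934, 1.3213)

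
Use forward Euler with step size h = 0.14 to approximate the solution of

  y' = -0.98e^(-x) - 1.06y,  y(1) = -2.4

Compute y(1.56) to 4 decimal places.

-1.3909

Euler: y_{n+1} = y_n + h·f(x_n, y_n).
x=1.000000, y=-2.400000: f=2.183478 → y ← -2.400000 + 0.14·2.183478 = -2.094313
x=1.140000, y=-2.094313: f=1.906549 → y ← -2.094313 + 0.14·1.906549 = -1.827396
x=1.280000, y=-1.827396: f=1.664563 → y ← -1.827396 + 0.14·1.664563 = -1.594357
x=1.420000, y=-1.594357: f=1.453139 → y ← -1.594357 + 0.14·1.453139 = -1.390918
y(1.56) ≈ -1.3909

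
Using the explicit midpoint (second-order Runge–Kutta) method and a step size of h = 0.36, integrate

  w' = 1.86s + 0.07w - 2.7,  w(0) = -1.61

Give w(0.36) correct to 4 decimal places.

-2.5148

Midpoint: k1 = f(s_n, w_n); k2 = f(s_n + h/2, w_n + (h/2)·k1); w_{n+1} = w_n + h·k2.
s=0.000000, w=-1.610000:
  k1 = f(0.000000, -1.610000) = -2.812700
  k2 = f(0.180000, -2.116286) = -2.513340
  w ← -1.610000 + 0.36·(-2.513340) = -2.514802
w(0.36) ≈ -2.5148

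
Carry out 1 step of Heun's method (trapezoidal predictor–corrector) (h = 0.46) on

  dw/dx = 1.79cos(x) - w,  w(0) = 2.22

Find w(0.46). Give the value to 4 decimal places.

2.0249

Heun: k1 = f(x_n, w_n); k2 = f(x_n + h, w_n + h·k1); w_{n+1} = w_n + (h/2)·(k1 + k2).
x=0.000000, w=2.220000:
  k1 = f(0.000000, 2.220000) = -0.430000
  k2 = f(0.460000, 2.022200) = -0.418266
  w ← 2.220000 + (0.46/2)·(-0.430000 + (-0.418266)) = 2.024899
w(0.46) ≈ 2.0249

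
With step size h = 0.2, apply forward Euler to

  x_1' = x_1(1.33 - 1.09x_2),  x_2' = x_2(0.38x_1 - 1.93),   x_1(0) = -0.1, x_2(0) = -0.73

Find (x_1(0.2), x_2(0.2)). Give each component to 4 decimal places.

-0.1425, -0.4427

Euler on (x_1,x_2): x_1_{n+1} = x_1_n + h·x_1', x_2_{n+1} = x_2_n + h·x_2'.
0.000000: (-0.100000, -0.730000); f=(-0.212570, 1.436640) → (-0.142514, -0.442672)
(x_1(0.2), x_2(0.2)) ≈ (-0.1425, -0.4427)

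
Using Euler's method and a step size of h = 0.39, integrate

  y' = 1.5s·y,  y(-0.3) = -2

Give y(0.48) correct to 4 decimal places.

-1.7358

Euler: y_{n+1} = y_n + h·f(s_n, y_n).
s=-0.300000, y=-2.000000: f=0.900000 → y ← -2.000000 + 0.39·0.900000 = -1.649000
s=0.090000, y=-1.649000: f=-0.222615 → y ← -1.649000 + 0.39·(-0.222615) = -1.735820
y(0.48) ≈ -1.7358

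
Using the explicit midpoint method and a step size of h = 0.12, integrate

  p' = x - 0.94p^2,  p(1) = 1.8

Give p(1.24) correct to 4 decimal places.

1.4871

Midpoint: k1 = f(x_n, p_n); k2 = f(x_n + h/2, p_n + (h/2)·k1); p_{n+1} = p_n + h·k2.
x=1.000000, p=1.800000:
  k1 = f(1.000000, 1.800000) = -2.045600
  k2 = f(1.060000, 1.677264) = -1.584422
  p ← 1.800000 + 0.12·(-1.584422) = 1.609869
x=1.120000, p=1.609869:
  k1 = f(1.120000, 1.609869) = -1.316179
  k2 = f(1.180000, 1.530899) = -1.023032
  p ← 1.609869 + 0.12·(-1.023032) = 1.487106
p(1.24) ≈ 1.4871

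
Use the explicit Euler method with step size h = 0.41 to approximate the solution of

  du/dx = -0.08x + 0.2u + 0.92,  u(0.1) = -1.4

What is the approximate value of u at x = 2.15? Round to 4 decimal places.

-0.0197

Euler: u_{n+1} = u_n + h·f(x_n, u_n).
x=0.100000, u=-1.400000: f=0.632000 → u ← -1.400000 + 0.41·0.632000 = -1.140880
x=0.510000, u=-1.140880: f=0.651024 → u ← -1.140880 + 0.41·0.651024 = -0.873960
x=0.920000, u=-0.873960: f=0.671608 → u ← -0.873960 + 0.41·0.671608 = -0.598601
x=1.330000, u=-0.598601: f=0.693880 → u ← -0.598601 + 0.41·0.693880 = -0.314110
x=1.740000, u=-0.314110: f=0.717978 → u ← -0.314110 + 0.41·0.717978 = -0.019739
u(2.15) ≈ -0.0197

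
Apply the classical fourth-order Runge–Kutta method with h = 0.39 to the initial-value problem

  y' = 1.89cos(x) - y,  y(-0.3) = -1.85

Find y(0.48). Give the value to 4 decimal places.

0.1403

RK4: k1 = f(x_n, y_n); k2 = f(x_n + h/2, y_n + (h/2)·k1); k3 = f(x_n + h/2, y_n + (h/2)·k2); k4 = f(x_n + h, y_n + h·k3); y_{n+1} = y_n + (h/6)·(k1 + 2k2 + 2k3 + k4).
x=-0.300000, y=-1.850000:
  k1 = f(-0.300000, -1.850000) = 3.655586
  k2 = f(-0.105000, -1.137161) = 3.016752
  k3 = f(-0.105000, -1.261733) = 3.141324
  k4 = f(0.090000, -0.624883) = 2.507234
  y ← -1.850000 + (0.39/6)·(k1 + 2k2 + 2k3 + k4) = -0.648867
x=0.090000, y=-0.648867:
  k1 = f(0.090000, -0.648867) = 2.531217
  k2 = f(0.285000, -0.155279) = 1.969040
  k3 = f(0.285000, -0.264904) = 2.078665
  k4 = f(0.480000, 0.161812) = 1.514608
  y ← -0.648867 + (0.39/6)·(k1 + 2k2 + 2k3 + k4) = 0.140313
y(0.48) ≈ 0.1403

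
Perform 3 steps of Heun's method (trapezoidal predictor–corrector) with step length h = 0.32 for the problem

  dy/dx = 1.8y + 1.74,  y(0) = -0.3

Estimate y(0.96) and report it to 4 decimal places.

2.5568

Heun: k1 = f(x_n, y_n); k2 = f(x_n + h, y_n + h·k1); y_{n+1} = y_n + (h/2)·(k1 + k2).
x=0.000000, y=-0.300000:
  k1 = f(0.000000, -0.300000) = 1.200000
  k2 = f(0.320000, 0.084000) = 1.891200
  y ← -0.300000 + (0.32/2)·(1.200000 + 1.891200) = 0.194592
x=0.320000, y=0.194592:
  k1 = f(0.320000, 0.194592) = 2.090266
  k2 = f(0.640000, 0.863477) = 3.294259
  y ← 0.194592 + (0.32/2)·(2.090266 + 3.294259) = 1.056116
x=0.640000, y=1.056116:
  k1 = f(0.640000, 1.056116) = 3.641009
  k2 = f(0.960000, 2.221239) = 5.738229
  y ← 1.056116 + (0.32/2)·(3.641009 + 5.738229) = 2.556794
y(0.96) ≈ 2.5568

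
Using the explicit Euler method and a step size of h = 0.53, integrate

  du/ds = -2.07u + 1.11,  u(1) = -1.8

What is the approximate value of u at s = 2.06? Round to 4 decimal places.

0.5142

Euler: u_{n+1} = u_n + h·f(s_n, u_n).
s=1.000000, u=-1.800000: f=4.836000 → u ← -1.800000 + 0.53·4.836000 = 0.763080
s=1.530000, u=0.763080: f=-0.469576 → u ← 0.763080 + 0.53·(-0.469576) = 0.514205
u(2.06) ≈ 0.5142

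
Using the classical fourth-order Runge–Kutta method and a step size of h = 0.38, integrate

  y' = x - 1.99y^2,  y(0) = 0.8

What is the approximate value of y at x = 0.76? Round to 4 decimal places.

0.5506

RK4: k1 = f(x_n, y_n); k2 = f(x_n + h/2, y_n + (h/2)·k1); k3 = f(x_n + h/2, y_n + (h/2)·k2); k4 = f(x_n + h, y_n + h·k3); y_{n+1} = y_n + (h/6)·(k1 + 2k2 + 2k3 + k4).
x=0.000000, y=0.800000:
  k1 = f(0.000000, 0.800000) = -1.273600
  k2 = f(0.190000, 0.558016) = -0.429650
  k3 = f(0.190000, 0.718367) = -0.836940
  k4 = f(0.380000, 0.481963) = -0.082253
  y ← 0.800000 + (0.38/6)·(k1 + 2k2 + 2k3 + k4) = 0.553695
x=0.380000, y=0.553695:
  k1 = f(0.380000, 0.553695) = -0.230089
  k2 = f(0.570000, 0.509978) = 0.052447
  k3 = f(0.570000, 0.563659) = -0.062247
  k4 = f(0.760000, 0.530041) = 0.200923
  y ← 0.553695 + (0.38/6)·(k1 + 2k2 + 2k3 + k4) = 0.550606
y(0.76) ≈ 0.5506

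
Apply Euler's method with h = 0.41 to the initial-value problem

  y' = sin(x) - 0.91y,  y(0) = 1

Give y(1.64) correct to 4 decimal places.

Euler: y_{n+1} = y_n + h·f(x_n, y_n).
x=0.000000, y=1.000000: f=-0.910000 → y ← 1.000000 + 0.41·(-0.910000) = 0.626900
x=0.410000, y=0.626900: f=-0.171870 → y ← 0.626900 + 0.41·(-0.171870) = 0.556433
x=0.820000, y=0.556433: f=0.224791 → y ← 0.556433 + 0.41·0.224791 = 0.648598
x=1.230000, y=0.648598: f=0.352265 → y ← 0.648598 + 0.41·0.352265 = 0.793026
y(1.64) ≈ 0.7930

0.7930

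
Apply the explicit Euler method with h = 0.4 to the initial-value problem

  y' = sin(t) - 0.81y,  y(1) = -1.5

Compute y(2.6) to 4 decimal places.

0.5576

Euler: y_{n+1} = y_n + h·f(t_n, y_n).
t=1.000000, y=-1.500000: f=2.056471 → y ← -1.500000 + 0.4·2.056471 = -0.677412
t=1.400000, y=-0.677412: f=1.534153 → y ← -0.677412 + 0.4·1.534153 = -0.063750
t=1.800000, y=-0.063750: f=1.025485 → y ← -0.063750 + 0.4·1.025485 = 0.346444
t=2.200000, y=0.346444: f=0.527877 → y ← 0.346444 + 0.4·0.527877 = 0.557595
y(2.6) ≈ 0.5576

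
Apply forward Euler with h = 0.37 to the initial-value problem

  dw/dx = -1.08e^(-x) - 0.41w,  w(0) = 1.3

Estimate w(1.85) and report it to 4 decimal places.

-0.1442

Euler: w_{n+1} = w_n + h·f(x_n, w_n).
x=0.000000, w=1.300000: f=-1.613000 → w ← 1.300000 + 0.37·(-1.613000) = 0.703190
x=0.370000, w=0.703190: f=-1.034301 → w ← 0.703190 + 0.37·(-1.034301) = 0.320499
x=0.740000, w=0.320499: f=-0.646687 → w ← 0.320499 + 0.37·(-0.646687) = 0.081224
x=1.110000, w=0.081224: f=-0.389226 → w ← 0.081224 + 0.37·(-0.389226) = -0.062789
x=1.480000, w=-0.062789: f=-0.220105 → w ← -0.062789 + 0.37·(-0.220105) = -0.144228
w(1.85) ≈ -0.1442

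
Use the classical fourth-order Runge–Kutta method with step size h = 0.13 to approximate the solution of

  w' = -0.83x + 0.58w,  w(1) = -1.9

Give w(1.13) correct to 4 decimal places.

RK4: k1 = f(x_n, w_n); k2 = f(x_n + h/2, w_n + (h/2)·k1); k3 = f(x_n + h/2, w_n + (h/2)·k2); k4 = f(x_n + h, w_n + h·k3); w_{n+1} = w_n + (h/6)·(k1 + 2k2 + 2k3 + k4).
x=1.000000, w=-1.900000:
  k1 = f(1.000000, -1.900000) = -1.932000
  k2 = f(1.065000, -2.025580) = -2.058786
  k3 = f(1.065000, -2.033821) = -2.063566
  k4 = f(1.130000, -2.168264) = -2.195493
  w ← -1.900000 + (0.13/6)·(k1 + 2k2 + 2k3 + k4) = -2.168064
w(1.13) ≈ -2.1681

-2.1681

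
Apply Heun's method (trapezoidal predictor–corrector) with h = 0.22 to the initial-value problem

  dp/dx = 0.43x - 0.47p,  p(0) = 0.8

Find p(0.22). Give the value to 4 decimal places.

0.7320

Heun: k1 = f(x_n, p_n); k2 = f(x_n + h, p_n + h·k1); p_{n+1} = p_n + (h/2)·(k1 + k2).
x=0.000000, p=0.800000:
  k1 = f(0.000000, 0.800000) = -0.376000
  k2 = f(0.220000, 0.717280) = -0.242522
  p ← 0.800000 + (0.22/2)·(-0.376000 + (-0.242522)) = 0.731963
p(0.22) ≈ 0.7320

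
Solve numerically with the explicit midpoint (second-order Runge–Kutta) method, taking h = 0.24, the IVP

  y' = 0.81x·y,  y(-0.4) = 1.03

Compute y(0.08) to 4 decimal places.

0.9686

Midpoint: k1 = f(x_n, y_n); k2 = f(x_n + h/2, y_n + (h/2)·k1); y_{n+1} = y_n + h·k2.
x=-0.400000, y=1.030000:
  k1 = f(-0.400000, 1.030000) = -0.333720
  k2 = f(-0.280000, 0.989954) = -0.224521
  y ← 1.030000 + 0.24·(-0.224521) = 0.976115
x=-0.160000, y=0.976115:
  k1 = f(-0.160000, 0.976115) = -0.126504
  k2 = f(-0.040000, 0.960934) = -0.031134
  y ← 0.976115 + 0.24·(-0.031134) = 0.968643
y(0.08) ≈ 0.9686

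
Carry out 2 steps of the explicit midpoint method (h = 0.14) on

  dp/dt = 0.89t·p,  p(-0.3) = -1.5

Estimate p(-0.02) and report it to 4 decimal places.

-1.4416

Midpoint: k1 = f(t_n, p_n); k2 = f(t_n + h/2, p_n + (h/2)·k1); p_{n+1} = p_n + h·k2.
t=-0.300000, p=-1.500000:
  k1 = f(-0.300000, -1.500000) = 0.400500
  k2 = f(-0.230000, -1.471965) = 0.301311
  p ← -1.500000 + 0.14·0.301311 = -1.457816
t=-0.160000, p=-1.457816:
  k1 = f(-0.160000, -1.457816) = 0.207593
  k2 = f(-0.090000, -1.443285) = 0.115607
  p ← -1.457816 + 0.14·0.115607 = -1.441631
p(-0.02) ≈ -1.4416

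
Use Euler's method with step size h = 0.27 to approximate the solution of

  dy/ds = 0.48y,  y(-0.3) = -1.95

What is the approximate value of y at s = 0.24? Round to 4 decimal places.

Euler: y_{n+1} = y_n + h·f(s_n, y_n).
s=-0.300000, y=-1.950000: f=-0.936000 → y ← -1.950000 + 0.27·(-0.936000) = -2.202720
s=-0.030000, y=-2.202720: f=-1.057306 → y ← -2.202720 + 0.27·(-1.057306) = -2.488193
y(0.24) ≈ -2.4882

-2.4882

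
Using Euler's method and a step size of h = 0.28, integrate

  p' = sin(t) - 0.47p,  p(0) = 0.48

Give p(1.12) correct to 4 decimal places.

Euler: p_{n+1} = p_n + h·f(t_n, p_n).
t=0.000000, p=0.480000: f=-0.225600 → p ← 0.480000 + 0.28·(-0.225600) = 0.416832
t=0.280000, p=0.416832: f=0.080445 → p ← 0.416832 + 0.28·0.080445 = 0.439356
t=0.560000, p=0.439356: f=0.324689 → p ← 0.439356 + 0.28·0.324689 = 0.530269
t=0.840000, p=0.530269: f=0.495417 → p ← 0.530269 + 0.28·0.495417 = 0.668986
p(1.12) ≈ 0.6690

0.6690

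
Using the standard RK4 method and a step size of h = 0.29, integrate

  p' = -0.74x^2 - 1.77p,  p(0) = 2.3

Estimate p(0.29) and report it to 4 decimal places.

1.3719

RK4: k1 = f(x_n, p_n); k2 = f(x_n + h/2, p_n + (h/2)·k1); k3 = f(x_n + h/2, p_n + (h/2)·k2); k4 = f(x_n + h, p_n + h·k3); p_{n+1} = p_n + (h/6)·(k1 + 2k2 + 2k3 + k4).
x=0.000000, p=2.300000:
  k1 = f(0.000000, 2.300000) = -4.071000
  k2 = f(0.145000, 1.709705) = -3.041736
  k3 = f(0.145000, 1.858948) = -3.305897
  k4 = f(0.290000, 1.341290) = -2.436317
  p ← 2.300000 + (0.29/6)·(k1 + 2k2 + 2k3 + k4) = 1.371875
p(0.29) ≈ 1.3719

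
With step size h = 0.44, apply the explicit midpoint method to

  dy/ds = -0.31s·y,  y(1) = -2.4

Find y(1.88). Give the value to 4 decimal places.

Midpoint: k1 = f(s_n, y_n); k2 = f(s_n + h/2, y_n + (h/2)·k1); y_{n+1} = y_n + h·k2.
s=1.000000, y=-2.400000:
  k1 = f(1.000000, -2.400000) = 0.744000
  k2 = f(1.220000, -2.236320) = 0.845776
  y ← -2.400000 + 0.44·0.845776 = -2.027858
s=1.440000, y=-2.027858:
  k1 = f(1.440000, -2.027858) = 0.905236
  k2 = f(1.660000, -1.828707) = 0.941052
  y ← -2.027858 + 0.44·0.941052 = -1.613795
y(1.88) ≈ -1.6138

-1.6138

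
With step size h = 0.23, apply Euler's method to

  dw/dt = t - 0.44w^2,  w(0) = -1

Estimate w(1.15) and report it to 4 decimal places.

Euler: w_{n+1} = w_n + h·f(t_n, w_n).
t=0.000000, w=-1.000000: f=-0.440000 → w ← -1.000000 + 0.23·(-0.440000) = -1.101200
t=0.230000, w=-1.101200: f=-0.303562 → w ← -1.101200 + 0.23·(-0.303562) = -1.171019
t=0.460000, w=-1.171019: f=-0.143366 → w ← -1.171019 + 0.23·(-0.143366) = -1.203993
t=0.690000, w=-1.203993: f=0.052176 → w ← -1.203993 + 0.23·0.052176 = -1.191993
t=0.920000, w=-1.191993: f=0.294827 → w ← -1.191993 + 0.23·0.294827 = -1.124183
w(1.15) ≈ -1.1242

-1.1242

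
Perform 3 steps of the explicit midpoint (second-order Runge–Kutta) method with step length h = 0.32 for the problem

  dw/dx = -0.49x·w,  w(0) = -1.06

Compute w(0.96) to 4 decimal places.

Midpoint: k1 = f(x_n, w_n); k2 = f(x_n + h/2, w_n + (h/2)·k1); w_{n+1} = w_n + h·k2.
x=0.000000, w=-1.060000:
  k1 = f(0.000000, -1.060000) = 0.000000
  k2 = f(0.160000, -1.060000) = 0.083104
  w ← -1.060000 + 0.32·0.083104 = -1.033407
x=0.320000, w=-1.033407:
  k1 = f(0.320000, -1.033407) = 0.162038
  k2 = f(0.480000, -1.007481) = 0.236959
  w ← -1.033407 + 0.32·0.236959 = -0.957580
x=0.640000, w=-0.957580:
  k1 = f(0.640000, -0.957580) = 0.300297
  k2 = f(0.800000, -0.909532) = 0.356537
  w ← -0.957580 + 0.32·0.356537 = -0.843488
w(0.96) ≈ -0.8435

-0.8435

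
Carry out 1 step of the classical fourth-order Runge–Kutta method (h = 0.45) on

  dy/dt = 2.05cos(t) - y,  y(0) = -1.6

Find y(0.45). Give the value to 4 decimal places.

RK4: k1 = f(t_n, y_n); k2 = f(t_n + h/2, y_n + (h/2)·k1); k3 = f(t_n + h/2, y_n + (h/2)·k2); k4 = f(t_n + h, y_n + h·k3); y_{n+1} = y_n + (h/6)·(k1 + 2k2 + 2k3 + k4).
t=0.000000, y=-1.600000:
  k1 = f(0.000000, -1.600000) = 3.650000
  k2 = f(0.225000, -0.778750) = 2.777078
  k3 = f(0.225000, -0.975157) = 2.973485
  k4 = f(0.450000, -0.261932) = 2.107848
  y ← -1.600000 + (0.45/6)·(k1 + 2k2 + 2k3 + k4) = -0.305577
y(0.45) ≈ -0.3056

-0.3056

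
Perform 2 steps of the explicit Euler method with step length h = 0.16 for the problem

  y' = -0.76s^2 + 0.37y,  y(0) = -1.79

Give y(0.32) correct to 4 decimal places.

-2.0113

Euler: y_{n+1} = y_n + h·f(s_n, y_n).
s=0.000000, y=-1.790000: f=-0.662300 → y ← -1.790000 + 0.16·(-0.662300) = -1.895968
s=0.160000, y=-1.895968: f=-0.720964 → y ← -1.895968 + 0.16·(-0.720964) = -2.011322
y(0.32) ≈ -2.0113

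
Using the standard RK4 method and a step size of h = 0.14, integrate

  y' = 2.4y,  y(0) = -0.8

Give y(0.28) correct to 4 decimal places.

RK4: k1 = f(x_n, y_n); k2 = f(x_n + h/2, y_n + (h/2)·k1); k3 = f(x_n + h/2, y_n + (h/2)·k2); k4 = f(x_n + h, y_n + h·k3); y_{n+1} = y_n + (h/6)·(k1 + 2k2 + 2k3 + k4).
x=0.000000, y=-0.800000:
  k1 = f(0.000000, -0.800000) = -1.920000
  k2 = f(0.070000, -0.934400) = -2.242560
  k3 = f(0.070000, -0.956979) = -2.296750
  k4 = f(0.140000, -1.121545) = -2.691708
  y ← -0.800000 + (0.14/6)·(k1 + 2k2 + 2k3 + k4) = -1.119441
x=0.140000, y=-1.119441:
  k1 = f(0.140000, -1.119441) = -2.686658
  k2 = f(0.210000, -1.307507) = -3.138017
  k3 = f(0.210000, -1.339102) = -3.213845
  k4 = f(0.280000, -1.569379) = -3.766510
  y ← -1.119441 + (0.14/6)·(k1 + 2k2 + 2k3 + k4) = -1.566435
y(0.28) ≈ -1.5664

-1.5664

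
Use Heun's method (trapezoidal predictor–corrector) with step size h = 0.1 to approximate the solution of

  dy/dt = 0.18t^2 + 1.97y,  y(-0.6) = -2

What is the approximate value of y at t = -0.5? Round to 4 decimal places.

-2.4267

Heun: k1 = f(t_n, y_n); k2 = f(t_n + h, y_n + h·k1); y_{n+1} = y_n + (h/2)·(k1 + k2).
t=-0.600000, y=-2.000000:
  k1 = f(-0.600000, -2.000000) = -3.875200
  k2 = f(-0.500000, -2.387520) = -4.658414
  y ← -2.000000 + (0.1/2)·(-3.875200 + (-4.658414)) = -2.426681
y(-0.5) ≈ -2.4267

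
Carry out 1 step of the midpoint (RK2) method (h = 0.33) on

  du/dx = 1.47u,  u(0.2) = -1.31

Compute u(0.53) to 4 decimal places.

-2.0996

Midpoint: k1 = f(x_n, u_n); k2 = f(x_n + h/2, u_n + (h/2)·k1); u_{n+1} = u_n + h·k2.
x=0.200000, u=-1.310000:
  k1 = f(0.200000, -1.310000) = -1.925700
  k2 = f(0.365000, -1.627741) = -2.392779
  u ← -1.310000 + 0.33·(-2.392779) = -2.099617
u(0.53) ≈ -2.0996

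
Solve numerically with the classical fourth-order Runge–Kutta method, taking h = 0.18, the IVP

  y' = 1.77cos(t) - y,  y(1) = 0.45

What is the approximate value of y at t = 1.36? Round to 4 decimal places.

0.5114

RK4: k1 = f(t_n, y_n); k2 = f(t_n + h/2, y_n + (h/2)·k1); k3 = f(t_n + h/2, y_n + (h/2)·k2); k4 = f(t_n + h, y_n + h·k3); y_{n+1} = y_n + (h/6)·(k1 + 2k2 + 2k3 + k4).
t=1.000000, y=0.450000:
  k1 = f(1.000000, 0.450000) = 0.506335
  k2 = f(1.090000, 0.495570) = 0.323029
  k3 = f(1.090000, 0.479073) = 0.339526
  k4 = f(1.180000, 0.511115) = 0.163122
  y ← 0.450000 + (0.18/6)·(k1 + 2k2 + 2k3 + k4) = 0.509837
t=1.180000, y=0.509837:
  k1 = f(1.180000, 0.509837) = 0.164400
  k2 = f(1.270000, 0.524633) = -0.000216
  k3 = f(1.270000, 0.509818) = 0.014600
  k4 = f(1.360000, 0.512465) = -0.142113
  y ← 0.509837 + (0.18/6)·(k1 + 2k2 + 2k3 + k4) = 0.511369
y(1.36) ≈ 0.5114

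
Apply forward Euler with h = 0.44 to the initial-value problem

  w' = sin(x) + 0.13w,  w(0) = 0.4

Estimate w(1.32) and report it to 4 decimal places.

1.0099

Euler: w_{n+1} = w_n + h·f(x_n, w_n).
x=0.000000, w=0.400000: f=0.052000 → w ← 0.400000 + 0.44·0.052000 = 0.422880
x=0.440000, w=0.422880: f=0.480914 → w ← 0.422880 + 0.44·0.480914 = 0.634482
x=0.880000, w=0.634482: f=0.853222 → w ← 0.634482 + 0.44·0.853222 = 1.009900
w(1.32) ≈ 1.0099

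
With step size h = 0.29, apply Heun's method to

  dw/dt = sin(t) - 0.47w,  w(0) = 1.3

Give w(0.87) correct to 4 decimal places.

1.1766

Heun: k1 = f(t_n, w_n); k2 = f(t_n + h, w_n + h·k1); w_{n+1} = w_n + (h/2)·(k1 + k2).
t=0.000000, w=1.300000:
  k1 = f(0.000000, 1.300000) = -0.611000
  k2 = f(0.290000, 1.122810) = -0.241768
  w ← 1.300000 + (0.29/2)·(-0.611000 + (-0.241768)) = 1.176349
t=0.290000, w=1.176349:
  k1 = f(0.290000, 1.176349) = -0.266932
  k2 = f(0.580000, 1.098938) = 0.031523
  w ← 1.176349 + (0.29/2)·(-0.266932 + 0.031523) = 1.142214
t=0.580000, w=1.142214:
  k1 = f(0.580000, 1.142214) = 0.011183
  k2 = f(0.870000, 1.145457) = 0.225964
  w ← 1.142214 + (0.29/2)·(0.011183 + 0.225964) = 1.176601
w(0.87) ≈ 1.1766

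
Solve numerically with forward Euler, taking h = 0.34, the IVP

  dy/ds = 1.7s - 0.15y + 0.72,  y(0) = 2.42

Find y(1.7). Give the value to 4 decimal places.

Euler: y_{n+1} = y_n + h·f(s_n, y_n).
s=0.000000, y=2.420000: f=0.357000 → y ← 2.420000 + 0.34·0.357000 = 2.541380
s=0.340000, y=2.541380: f=0.916793 → y ← 2.541380 + 0.34·0.916793 = 2.853090
s=0.680000, y=2.853090: f=1.448037 → y ← 2.853090 + 0.34·1.448037 = 3.345422
s=1.020000, y=3.345422: f=1.952187 → y ← 3.345422 + 0.34·1.952187 = 4.009166
s=1.360000, y=4.009166: f=2.430625 → y ← 4.009166 + 0.34·2.430625 = 4.835578
y(1.7) ≈ 4.8356

4.8356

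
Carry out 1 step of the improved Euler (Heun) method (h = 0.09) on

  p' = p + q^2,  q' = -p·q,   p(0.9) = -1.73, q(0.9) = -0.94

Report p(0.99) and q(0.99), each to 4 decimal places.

-1.7963, -1.1015

Heun on (p,q): k1 = f(t_n, state_n); k2 = f(t_n + h, state_n + h·k1); state_{n+1} = state_n + (h/2)·(k1 + k2).
0.900000: (-1.730000, -0.940000)
  k1 = (-0.846400, -1.626200)
  predictor → (-1.806176, -1.086358)
  k2 = (-0.626002, -1.962154)
  → (-1.796258, -1.101476)
(p(0.99), q(0.99)) ≈ (-1.7963, -1.1015)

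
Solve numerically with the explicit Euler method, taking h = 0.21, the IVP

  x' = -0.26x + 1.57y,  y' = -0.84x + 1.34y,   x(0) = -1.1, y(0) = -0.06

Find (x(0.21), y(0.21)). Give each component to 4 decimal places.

-1.0597, 0.1172

Euler on (x,y): x_{n+1} = x_n + h·x', y_{n+1} = y_n + h·y'.
0.000000: (-1.100000, -0.060000); f=(0.191800, 0.843600) → (-1.059722, 0.117156)
(x(0.21), y(0.21)) ≈ (-1.0597, 0.1172)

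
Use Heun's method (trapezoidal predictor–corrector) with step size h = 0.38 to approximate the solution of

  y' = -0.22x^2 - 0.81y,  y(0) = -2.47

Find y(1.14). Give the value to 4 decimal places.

Heun: k1 = f(x_n, y_n); k2 = f(x_n + h, y_n + h·k1); y_{n+1} = y_n + (h/2)·(k1 + k2).
x=0.000000, y=-2.470000:
  k1 = f(0.000000, -2.470000) = 2.000700
  k2 = f(0.380000, -1.709734) = 1.353117
  y ← -2.470000 + (0.38/2)·(2.000700 + 1.353117) = -1.832775
x=0.380000, y=-1.832775:
  k1 = f(0.380000, -1.832775) = 1.452780
  k2 = f(0.760000, -1.280719) = 0.910310
  y ← -1.832775 + (0.38/2)·(1.452780 + 0.910310) = -1.383788
x=0.760000, y=-1.383788:
  k1 = f(0.760000, -1.383788) = 0.993796
  k2 = f(1.140000, -1.006145) = 0.529066
  y ← -1.383788 + (0.38/2)·(0.993796 + 0.529066) = -1.094444
y(1.14) ≈ -1.0944

-1.0944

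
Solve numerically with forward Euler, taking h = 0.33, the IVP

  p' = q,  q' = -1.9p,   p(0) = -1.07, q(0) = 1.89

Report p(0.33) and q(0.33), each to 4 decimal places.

Euler on (p,q): p_{n+1} = p_n + h·p', q_{n+1} = q_n + h·q'.
0.000000: (-1.070000, 1.890000); f=(1.890000, 2.033000) → (-0.446300, 2.560890)
(p(0.33), q(0.33)) ≈ (-0.4463, 2.5609)

-0.4463, 2.5609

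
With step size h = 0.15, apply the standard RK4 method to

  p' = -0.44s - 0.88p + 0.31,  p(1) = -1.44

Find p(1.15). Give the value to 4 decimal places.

RK4: k1 = f(s_n, p_n); k2 = f(s_n + h/2, p_n + (h/2)·k1); k3 = f(s_n + h/2, p_n + (h/2)·k2); k4 = f(s_n + h, p_n + h·k3); p_{n+1} = p_n + (h/6)·(k1 + 2k2 + 2k3 + k4).
s=1.000000, p=-1.440000:
  k1 = f(1.000000, -1.440000) = 1.137200
  k2 = f(1.075000, -1.354710) = 1.029145
  k3 = f(1.075000, -1.362814) = 1.036276
  k4 = f(1.150000, -1.284559) = 0.934412
  p ← -1.440000 + (0.15/6)·(k1 + 2k2 + 2k3 + k4) = -1.284939
p(1.15) ≈ -1.2849

-1.2849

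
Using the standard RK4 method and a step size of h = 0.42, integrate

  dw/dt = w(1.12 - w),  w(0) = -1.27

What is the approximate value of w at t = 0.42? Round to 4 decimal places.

-5.7058

RK4: k1 = f(t_n, w_n); k2 = f(t_n + h/2, w_n + (h/2)·k1); k3 = f(t_n + h/2, w_n + (h/2)·k2); k4 = f(t_n + h, w_n + h·k3); w_{n+1} = w_n + (h/6)·(k1 + 2k2 + 2k3 + k4).
t=0.000000, w=-1.270000:
  k1 = f(0.000000, -1.270000) = -3.035300
  k2 = f(0.210000, -1.907413) = -5.774527
  k3 = f(0.210000, -2.482651) = -8.944123
  k4 = f(0.420000, -5.026532) = -30.895736
  w ← -1.270000 + (0.42/6)·(k1 + 2k2 + 2k3 + k4) = -5.705784
w(0.42) ≈ -5.7058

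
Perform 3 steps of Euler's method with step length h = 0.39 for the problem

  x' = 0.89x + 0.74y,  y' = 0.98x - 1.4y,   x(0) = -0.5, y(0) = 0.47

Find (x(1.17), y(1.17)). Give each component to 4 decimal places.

-1.0239, -0.3632

Euler on (x,y): x_{n+1} = x_n + h·x', y_{n+1} = y_n + h·y'.
0.000000: (-0.500000, 0.470000); f=(-0.097200, -1.148000) → (-0.537908, 0.022280)
0.390000: (-0.537908, 0.022280); f=(-0.462251, -0.558342) → (-0.718186, -0.195473)
0.780000: (-0.718186, -0.195473); f=(-0.783836, -0.430159) → (-1.023882, -0.363236)
(x(1.17), y(1.17)) ≈ (-1.0239, -0.3632)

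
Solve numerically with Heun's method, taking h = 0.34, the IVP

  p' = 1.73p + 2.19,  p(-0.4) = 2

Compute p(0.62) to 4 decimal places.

16.5752

Heun: k1 = f(x_n, p_n); k2 = f(x_n + h, p_n + h·k1); p_{n+1} = p_n + (h/2)·(k1 + k2).
x=-0.400000, p=2.000000:
  k1 = f(-0.400000, 2.000000) = 5.650000
  k2 = f(-0.060000, 3.921000) = 8.973330
  p ← 2.000000 + (0.34/2)·(5.650000 + 8.973330) = 4.485966
x=-0.060000, p=4.485966:
  k1 = f(-0.060000, 4.485966) = 9.950721
  k2 = f(0.280000, 7.869211) = 15.803736
  p ← 4.485966 + (0.34/2)·(9.950721 + 15.803736) = 8.864224
x=0.280000, p=8.864224:
  k1 = f(0.280000, 8.864224) = 17.525107
  k2 = f(0.620000, 14.822760) = 27.833375
  p ← 8.864224 + (0.34/2)·(17.525107 + 27.833375) = 16.575166
p(0.62) ≈ 16.5752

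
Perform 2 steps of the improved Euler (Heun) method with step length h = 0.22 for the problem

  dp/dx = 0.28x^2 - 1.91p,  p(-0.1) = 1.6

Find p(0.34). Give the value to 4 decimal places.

0.7184

Heun: k1 = f(x_n, p_n); k2 = f(x_n + h, p_n + h·k1); p_{n+1} = p_n + (h/2)·(k1 + k2).
x=-0.100000, p=1.600000:
  k1 = f(-0.100000, 1.600000) = -3.053200
  k2 = f(0.120000, 0.928296) = -1.769013
  p ← 1.600000 + (0.22/2)·(-3.053200 + (-1.769013)) = 1.069557
x=0.120000, p=1.069557:
  k1 = f(0.120000, 1.069557) = -2.038821
  k2 = f(0.340000, 0.621016) = -1.153772
  p ← 1.069557 + (0.22/2)·(-2.038821 + (-1.153772)) = 0.718371
p(0.34) ≈ 0.7184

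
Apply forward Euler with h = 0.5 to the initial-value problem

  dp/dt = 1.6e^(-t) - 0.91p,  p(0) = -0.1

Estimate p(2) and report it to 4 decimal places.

Euler: p_{n+1} = p_n + h·f(t_n, p_n).
t=0.000000, p=-0.100000: f=1.691000 → p ← -0.100000 + 0.5·1.691000 = 0.745500
t=0.500000, p=0.745500: f=0.292044 → p ← 0.745500 + 0.5·0.292044 = 0.891522
t=1.000000, p=0.891522: f=-0.222678 → p ← 0.891522 + 0.5·(-0.222678) = 0.780183
t=1.500000, p=0.780183: f=-0.352958 → p ← 0.780183 + 0.5·(-0.352958) = 0.603704
p(2) ≈ 0.6037

0.6037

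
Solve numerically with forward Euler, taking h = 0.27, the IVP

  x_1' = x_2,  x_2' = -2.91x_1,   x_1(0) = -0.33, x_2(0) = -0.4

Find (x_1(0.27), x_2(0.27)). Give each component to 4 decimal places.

Euler on (x_1,x_2): x_1_{n+1} = x_1_n + h·x_1', x_2_{n+1} = x_2_n + h·x_2'.
0.000000: (-0.330000, -0.400000); f=(-0.400000, 0.960300) → (-0.438000, -0.140719)
(x_1(0.27), x_2(0.27)) ≈ (-0.4380, -0.1407)

-0.4380, -0.1407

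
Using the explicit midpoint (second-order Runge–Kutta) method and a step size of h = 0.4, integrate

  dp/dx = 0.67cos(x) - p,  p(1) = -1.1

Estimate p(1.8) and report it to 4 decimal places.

Midpoint: k1 = f(x_n, p_n); k2 = f(x_n + h/2, p_n + (h/2)·k1); p_{n+1} = p_n + h·k2.
x=1.000000, p=-1.100000:
  k1 = f(1.000000, -1.100000) = 1.462003
  k2 = f(1.200000, -0.807599) = 1.050379
  p ← -1.100000 + 0.4·1.050379 = -0.679848
x=1.400000, p=-0.679848:
  k1 = f(1.400000, -0.679848) = 0.793726
  k2 = f(1.600000, -0.521103) = 0.501539
  p ← -0.679848 + 0.4·0.501539 = -0.479233
p(1.8) ≈ -0.4792

-0.4792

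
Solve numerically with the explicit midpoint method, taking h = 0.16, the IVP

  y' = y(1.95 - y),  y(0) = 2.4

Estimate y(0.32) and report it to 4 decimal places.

2.1742

Midpoint: k1 = f(x_n, y_n); k2 = f(x_n + h/2, y_n + (h/2)·k1); y_{n+1} = y_n + h·k2.
x=0.000000, y=2.400000:
  k1 = f(0.000000, 2.400000) = -1.080000
  k2 = f(0.080000, 2.313600) = -0.841225
  y ← 2.400000 + 0.16·(-0.841225) = 2.265404
x=0.160000, y=2.265404:
  k1 = f(0.160000, 2.265404) = -0.714517
  k2 = f(0.240000, 2.208243) = -0.570262
  y ← 2.265404 + 0.16·(-0.570262) = 2.174162
y(0.32) ≈ 2.1742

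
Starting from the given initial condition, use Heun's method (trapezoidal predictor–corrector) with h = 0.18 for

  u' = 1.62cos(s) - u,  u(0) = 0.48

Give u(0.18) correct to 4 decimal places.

Heun: k1 = f(s_n, u_n); k2 = f(s_n + h, u_n + h·k1); u_{n+1} = u_n + (h/2)·(k1 + k2).
s=0.000000, u=0.480000:
  k1 = f(0.000000, 0.480000) = 1.140000
  k2 = f(0.180000, 0.685200) = 0.908627
  u ← 0.480000 + (0.18/2)·(1.140000 + 0.908627) = 0.664376
u(0.18) ≈ 0.6644

0.6644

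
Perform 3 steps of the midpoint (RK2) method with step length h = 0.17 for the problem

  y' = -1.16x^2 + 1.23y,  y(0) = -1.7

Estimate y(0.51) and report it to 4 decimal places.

-3.2276

Midpoint: k1 = f(x_n, y_n); k2 = f(x_n + h/2, y_n + (h/2)·k1); y_{n+1} = y_n + h·k2.
x=0.000000, y=-1.700000:
  k1 = f(0.000000, -1.700000) = -2.091000
  k2 = f(0.085000, -1.877735) = -2.317995
  y ← -1.700000 + 0.17·(-2.317995) = -2.094059
x=0.170000, y=-2.094059:
  k1 = f(0.170000, -2.094059) = -2.609217
  k2 = f(0.255000, -2.315843) = -2.923915
  y ← -2.094059 + 0.17·(-2.923915) = -2.591125
x=0.340000, y=-2.591125:
  k1 = f(0.340000, -2.591125) = -3.321179
  k2 = f(0.425000, -2.873425) = -3.743838
  y ← -2.591125 + 0.17·(-3.743838) = -3.227577
y(0.51) ≈ -3.2276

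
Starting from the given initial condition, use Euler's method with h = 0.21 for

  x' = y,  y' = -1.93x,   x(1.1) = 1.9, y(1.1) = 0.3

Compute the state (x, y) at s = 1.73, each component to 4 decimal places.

1.5985, -2.0213

Euler on (x,y): x_{n+1} = x_n + h·x', y_{n+1} = y_n + h·y'.
1.100000: (1.900000, 0.300000); f=(0.300000, -3.667000) → (1.963000, -0.470070)
1.310000: (1.963000, -0.470070); f=(-0.470070, -3.788590) → (1.864285, -1.265674)
1.520000: (1.864285, -1.265674); f=(-1.265674, -3.598071) → (1.598494, -2.021269)
(x(1.73), y(1.73)) ≈ (1.5985, -2.0213)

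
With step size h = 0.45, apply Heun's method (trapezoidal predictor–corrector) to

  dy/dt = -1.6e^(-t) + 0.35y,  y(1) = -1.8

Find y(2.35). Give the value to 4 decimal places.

Heun: k1 = f(t_n, y_n); k2 = f(t_n + h, y_n + h·k1); y_{n+1} = y_n + (h/2)·(k1 + k2).
t=1.000000, y=-1.800000:
  k1 = f(1.000000, -1.800000) = -1.218607
  k2 = f(1.450000, -2.348373) = -1.197243
  y ← -1.800000 + (0.45/2)·(-1.218607 + (-1.197243)) = -2.343566
t=1.450000, y=-2.343566:
  k1 = f(1.450000, -2.343566) = -1.195561
  k2 = f(1.900000, -2.881569) = -1.247859
  y ← -2.343566 + (0.45/2)·(-1.195561 + (-1.247859)) = -2.893336
t=1.900000, y=-2.893336:
  k1 = f(1.900000, -2.893336) = -1.251977
  k2 = f(2.350000, -3.456725) = -1.362445
  y ← -2.893336 + (0.45/2)·(-1.251977 + (-1.362445)) = -3.481581
y(2.35) ≈ -3.4816

-3.4816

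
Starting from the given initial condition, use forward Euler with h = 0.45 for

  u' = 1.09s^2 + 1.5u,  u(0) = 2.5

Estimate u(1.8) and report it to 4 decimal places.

Euler: u_{n+1} = u_n + h·f(s_n, u_n).
s=0.000000, u=2.500000: f=3.750000 → u ← 2.500000 + 0.45·3.750000 = 4.187500
s=0.450000, u=4.187500: f=6.501975 → u ← 4.187500 + 0.45·6.501975 = 7.113389
s=0.900000, u=7.113389: f=11.552983 → u ← 7.113389 + 0.45·11.552983 = 12.312231
s=1.350000, u=12.312231: f=20.454872 → u ← 12.312231 + 0.45·20.454872 = 21.516923
u(1.8) ≈ 21.5169

21.5169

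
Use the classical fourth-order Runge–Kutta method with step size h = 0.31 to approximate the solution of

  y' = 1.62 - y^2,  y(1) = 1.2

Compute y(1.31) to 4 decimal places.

RK4: k1 = f(s_n, y_n); k2 = f(s_n + h/2, y_n + (h/2)·k1); k3 = f(s_n + h/2, y_n + (h/2)·k2); k4 = f(s_n + h, y_n + h·k3); y_{n+1} = y_n + (h/6)·(k1 + 2k2 + 2k3 + k4).
s=1.000000, y=1.200000:
  k1 = f(1.000000, 1.200000) = 0.180000
  k2 = f(1.155000, 1.227900) = 0.112262
  k3 = f(1.155000, 1.217401) = 0.137936
  k4 = f(1.310000, 1.242760) = 0.075547
  y ← 1.200000 + (0.31/6)·(k1 + 2k2 + 2k3 + k4) = 1.239057
y(1.31) ≈ 1.2391

1.2391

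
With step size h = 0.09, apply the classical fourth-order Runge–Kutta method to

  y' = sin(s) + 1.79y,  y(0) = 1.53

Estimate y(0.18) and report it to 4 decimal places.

2.1297

RK4: k1 = f(s_n, y_n); k2 = f(s_n + h/2, y_n + (h/2)·k1); k3 = f(s_n + h/2, y_n + (h/2)·k2); k4 = f(s_n + h, y_n + h·k3); y_{n+1} = y_n + (h/6)·(k1 + 2k2 + 2k3 + k4).
s=0.000000, y=1.530000:
  k1 = f(0.000000, 1.530000) = 2.738700
  k2 = f(0.045000, 1.653242) = 3.004287
  k3 = f(0.045000, 1.665193) = 3.025680
  k4 = f(0.090000, 1.802311) = 3.316016
  y ← 1.530000 + (0.09/6)·(k1 + 2k2 + 2k3 + k4) = 1.801720
s=0.090000, y=1.801720:
  k1 = f(0.090000, 1.801720) = 3.314957
  k2 = f(0.135000, 1.950893) = 3.626688
  k3 = f(0.135000, 1.964921) = 3.651798
  k4 = f(0.180000, 2.130382) = 3.992413
  y ← 1.801720 + (0.09/6)·(k1 + 2k2 + 2k3 + k4) = 2.129685
y(0.18) ≈ 2.1297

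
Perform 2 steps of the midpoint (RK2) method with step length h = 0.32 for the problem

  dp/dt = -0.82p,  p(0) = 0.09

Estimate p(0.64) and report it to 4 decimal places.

Midpoint: k1 = f(t_n, p_n); k2 = f(t_n + h/2, p_n + (h/2)·k1); p_{n+1} = p_n + h·k2.
t=0.000000, p=0.090000:
  k1 = f(0.000000, 0.090000) = -0.073800
  k2 = f(0.160000, 0.078192) = -0.064117
  p ← 0.090000 + 0.32·(-0.064117) = 0.069482
t=0.320000, p=0.069482:
  k1 = f(0.320000, 0.069482) = -0.056976
  k2 = f(0.480000, 0.060366) = -0.049500
  p ← 0.069482 + 0.32·(-0.049500) = 0.053642
p(0.64) ≈ 0.0536

0.0536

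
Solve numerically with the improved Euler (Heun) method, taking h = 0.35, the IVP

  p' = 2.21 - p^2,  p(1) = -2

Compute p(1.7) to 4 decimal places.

-9.9604

Heun: k1 = f(t_n, p_n); k2 = f(t_n + h, p_n + h·k1); p_{n+1} = p_n + (h/2)·(k1 + k2).
t=1.000000, p=-2.000000:
  k1 = f(1.000000, -2.000000) = -1.790000
  k2 = f(1.350000, -2.626500) = -4.688502
  p ← -2.000000 + (0.35/2)·(-1.790000 + (-4.688502)) = -3.133738
t=1.350000, p=-3.133738:
  k1 = f(1.350000, -3.133738) = -7.610313
  k2 = f(1.700000, -5.797348) = -31.399238
  p ← -3.133738 + (0.35/2)·(-7.610313 + (-31.399238)) = -9.960409
p(1.7) ≈ -9.9604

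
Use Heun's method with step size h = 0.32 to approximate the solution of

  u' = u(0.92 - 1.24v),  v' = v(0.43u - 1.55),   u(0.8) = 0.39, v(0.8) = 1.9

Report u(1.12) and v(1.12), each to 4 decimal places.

Heun on (u,v): k1 = f(t_n, state_n); k2 = f(t_n + h, state_n + h·k1); state_{n+1} = state_n + (h/2)·(k1 + k2).
0.800000: (0.390000, 1.900000)
  k1 = (-0.560040, -2.626370)
  predictor → (0.210787, 1.059562)
  k2 = (-0.083020, -1.546283)
  → (0.287110, 1.232375)
(u(1.12), v(1.12)) ≈ (0.2871, 1.2324)

0.2871, 1.2324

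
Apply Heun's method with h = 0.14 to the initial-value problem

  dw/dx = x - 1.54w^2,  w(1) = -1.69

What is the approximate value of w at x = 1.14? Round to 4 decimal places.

-2.3537

Heun: k1 = f(x_n, w_n); k2 = f(x_n + h, w_n + h·k1); w_{n+1} = w_n + (h/2)·(k1 + k2).
x=1.000000, w=-1.690000:
  k1 = f(1.000000, -1.690000) = -3.398394
  k2 = f(1.140000, -2.165775) = -6.083496
  w ← -1.690000 + (0.14/2)·(-3.398394 + (-6.083496)) = -2.353732
w(1.14) ≈ -2.3537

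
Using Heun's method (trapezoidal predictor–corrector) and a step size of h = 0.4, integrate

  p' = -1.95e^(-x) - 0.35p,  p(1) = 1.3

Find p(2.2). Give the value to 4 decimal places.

0.4627

Heun: k1 = f(x_n, p_n); k2 = f(x_n + h, p_n + h·k1); p_{n+1} = p_n + (h/2)·(k1 + k2).
x=1.000000, p=1.300000:
  k1 = f(1.000000, 1.300000) = -1.172365
  k2 = f(1.400000, 0.831054) = -0.771733
  p ← 1.300000 + (0.4/2)·(-1.172365 + (-0.771733)) = 0.911180
x=1.400000, p=0.911180:
  k1 = f(1.400000, 0.911180) = -0.799777
  k2 = f(1.800000, 0.591270) = -0.529277
  p ← 0.911180 + (0.4/2)·(-0.799777 + (-0.529277)) = 0.645370
x=1.800000, p=0.645370:
  k1 = f(1.800000, 0.645370) = -0.548212
  k2 = f(2.200000, 0.426085) = -0.365196
  p ← 0.645370 + (0.4/2)·(-0.548212 + (-0.365196)) = 0.462688
p(2.2) ≈ 0.4627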